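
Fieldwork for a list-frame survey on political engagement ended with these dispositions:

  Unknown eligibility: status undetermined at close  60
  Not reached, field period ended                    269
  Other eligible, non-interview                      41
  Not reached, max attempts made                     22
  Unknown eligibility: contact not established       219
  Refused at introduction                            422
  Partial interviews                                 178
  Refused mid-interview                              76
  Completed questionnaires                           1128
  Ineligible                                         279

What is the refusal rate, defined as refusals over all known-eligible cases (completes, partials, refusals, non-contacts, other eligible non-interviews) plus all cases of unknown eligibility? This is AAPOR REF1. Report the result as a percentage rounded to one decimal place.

20.6%

Refusal or break-off = 422 + 76 = 498
No answer / not reached = 269 + 22 = 291
Undetermined eligibility = 219 + 60 = 279
Num = 498
Base = 1128 + 178 + 498 + 291 + 41 + 279 = 2415
REF1 = 498 / 2415 = 0.2062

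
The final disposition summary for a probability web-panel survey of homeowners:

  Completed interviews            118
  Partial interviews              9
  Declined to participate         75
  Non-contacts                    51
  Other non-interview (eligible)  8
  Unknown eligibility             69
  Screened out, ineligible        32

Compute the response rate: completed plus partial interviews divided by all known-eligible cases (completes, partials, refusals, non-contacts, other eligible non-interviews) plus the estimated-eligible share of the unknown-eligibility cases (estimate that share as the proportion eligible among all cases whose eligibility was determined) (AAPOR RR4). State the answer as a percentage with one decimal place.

Top → 118 + 9 = 127
Determined eligible → 118 + 9 + 75 + 51 + 8 = 261
e = 261 / (261 + 32) = 261 / 293 = 0.8908
Eligible share of unknowns → 0.8908 × 69 = 61.47
Denominator → 261 + 61.47 = 322.47
RR4 = 127 / 322.47 = 0.3938

39.4%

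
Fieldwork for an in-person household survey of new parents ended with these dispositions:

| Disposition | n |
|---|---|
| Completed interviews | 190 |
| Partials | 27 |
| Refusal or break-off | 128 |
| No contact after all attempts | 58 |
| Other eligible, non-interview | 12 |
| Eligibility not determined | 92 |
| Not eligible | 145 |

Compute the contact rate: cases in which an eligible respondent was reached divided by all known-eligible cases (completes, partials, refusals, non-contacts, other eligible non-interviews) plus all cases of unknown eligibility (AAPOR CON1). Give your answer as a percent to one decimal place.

70.4%

Top → 190 + 27 + 128 + 12 = 357
Base → 190 + 27 + 128 + 58 + 12 + 92 = 507
CON1 = 357 / 507 = 0.7041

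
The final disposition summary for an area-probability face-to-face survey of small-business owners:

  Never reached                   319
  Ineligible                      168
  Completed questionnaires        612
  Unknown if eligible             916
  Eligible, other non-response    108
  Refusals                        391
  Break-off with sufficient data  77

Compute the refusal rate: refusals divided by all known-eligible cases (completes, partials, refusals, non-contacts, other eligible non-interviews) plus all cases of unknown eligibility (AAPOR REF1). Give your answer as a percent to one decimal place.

16.1%

Top → 391
Denominator → 612 + 77 + 391 + 319 + 108 + 916 = 2423
REF1 = 391 / 2423 = 0.1614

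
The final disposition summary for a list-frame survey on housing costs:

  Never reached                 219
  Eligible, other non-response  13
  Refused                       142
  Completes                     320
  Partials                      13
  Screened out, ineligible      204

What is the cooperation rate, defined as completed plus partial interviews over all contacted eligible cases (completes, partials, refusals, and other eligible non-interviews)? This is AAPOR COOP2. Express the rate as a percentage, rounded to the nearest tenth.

Num = 320 + 13 = 333
Denominator = 320 + 13 + 142 + 13 = 488
COOP2 = 333 / 488 = 0.6824

68.2%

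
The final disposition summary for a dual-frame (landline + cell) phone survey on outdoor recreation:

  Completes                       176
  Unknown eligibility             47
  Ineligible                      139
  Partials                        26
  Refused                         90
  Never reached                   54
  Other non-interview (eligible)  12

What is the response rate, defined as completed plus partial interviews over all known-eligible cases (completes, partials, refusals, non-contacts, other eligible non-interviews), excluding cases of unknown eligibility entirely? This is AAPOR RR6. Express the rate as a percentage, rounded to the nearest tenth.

56.4%

Numerator → 176 + 26 = 202
Denom → 176 + 26 + 90 + 54 + 12 = 358
RR6 = 202 / 358 = 0.5642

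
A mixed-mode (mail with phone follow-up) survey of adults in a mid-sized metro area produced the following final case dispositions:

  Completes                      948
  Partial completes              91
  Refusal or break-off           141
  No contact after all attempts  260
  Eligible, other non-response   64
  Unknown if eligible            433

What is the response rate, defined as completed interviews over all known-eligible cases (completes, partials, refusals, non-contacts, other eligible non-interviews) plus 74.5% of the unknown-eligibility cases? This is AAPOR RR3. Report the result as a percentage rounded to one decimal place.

51.9%

Top: 948
Eligible (known): 948 + 91 + 141 + 260 + 64 = 1504
Estimated eligible among unknowns: 0.7450 × 433 = 322.58
Denom: 1504 + 322.58 = 1826.58
RR3 = 948 / 1826.58 = 0.5190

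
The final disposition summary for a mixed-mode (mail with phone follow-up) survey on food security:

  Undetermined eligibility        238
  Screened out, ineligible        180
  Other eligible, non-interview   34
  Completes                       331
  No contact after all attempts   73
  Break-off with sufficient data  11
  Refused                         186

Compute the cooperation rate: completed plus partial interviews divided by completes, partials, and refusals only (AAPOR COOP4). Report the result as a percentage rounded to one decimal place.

Top → 331 + 11 = 342
Base → 331 + 11 + 186 = 528
COOP4 = 342 / 528 = 0.6477

64.8%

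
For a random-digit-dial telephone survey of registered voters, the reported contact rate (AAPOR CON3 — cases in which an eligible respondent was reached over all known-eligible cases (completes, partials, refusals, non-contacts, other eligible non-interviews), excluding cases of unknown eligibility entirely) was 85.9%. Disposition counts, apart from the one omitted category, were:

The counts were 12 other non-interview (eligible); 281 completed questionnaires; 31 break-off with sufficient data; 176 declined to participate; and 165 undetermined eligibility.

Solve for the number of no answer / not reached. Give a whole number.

Top → 281 + 31 + 176 + 12 = 500
CON3 = 500 / D = 0.859
D = 500 / 0.859 = 582.1
Rest of base = 500
no answer / not reached = 582.1 − 500 ≈ 82

82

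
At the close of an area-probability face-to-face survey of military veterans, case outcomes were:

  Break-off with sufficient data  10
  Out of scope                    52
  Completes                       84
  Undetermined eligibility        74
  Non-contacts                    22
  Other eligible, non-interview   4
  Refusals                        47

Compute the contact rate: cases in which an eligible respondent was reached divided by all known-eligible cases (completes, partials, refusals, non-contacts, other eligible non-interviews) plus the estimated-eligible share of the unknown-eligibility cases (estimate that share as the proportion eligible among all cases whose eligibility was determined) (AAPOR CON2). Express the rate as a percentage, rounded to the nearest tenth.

Numerator → 84 + 10 + 47 + 4 = 145
Known eligible → 84 + 10 + 47 + 22 + 4 = 167
e = 167 / (167 + 52) = 167 / 219 = 0.7626
Eligible share of unknowns → 0.7626 × 74 = 56.43
Base → 167 + 56.43 = 223.43
CON2 = 145 / 223.43 = 0.6490

64.9%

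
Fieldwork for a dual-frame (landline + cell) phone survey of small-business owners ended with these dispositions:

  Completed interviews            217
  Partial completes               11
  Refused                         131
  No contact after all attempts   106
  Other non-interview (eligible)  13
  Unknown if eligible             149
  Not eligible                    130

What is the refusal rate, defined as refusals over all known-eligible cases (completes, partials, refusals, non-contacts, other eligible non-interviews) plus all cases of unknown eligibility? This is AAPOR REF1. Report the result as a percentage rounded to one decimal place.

20.9%

Numerator → 131
Base → 217 + 11 + 131 + 106 + 13 + 149 = 627
REF1 = 131 / 627 = 0.2089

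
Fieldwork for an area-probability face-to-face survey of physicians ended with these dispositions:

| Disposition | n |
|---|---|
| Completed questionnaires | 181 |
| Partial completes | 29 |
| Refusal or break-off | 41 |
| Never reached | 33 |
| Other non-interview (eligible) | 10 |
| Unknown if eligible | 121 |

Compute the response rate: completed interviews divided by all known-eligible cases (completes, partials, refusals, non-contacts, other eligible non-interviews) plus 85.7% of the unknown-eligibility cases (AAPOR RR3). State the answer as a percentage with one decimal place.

Num = 181
Determined eligible = 181 + 29 + 41 + 33 + 10 = 294
Estimated eligible among unknowns = 0.8570 × 121 = 103.70
Denom = 294 + 103.70 = 397.70
RR3 = 181 / 397.70 = 0.4551

45.5%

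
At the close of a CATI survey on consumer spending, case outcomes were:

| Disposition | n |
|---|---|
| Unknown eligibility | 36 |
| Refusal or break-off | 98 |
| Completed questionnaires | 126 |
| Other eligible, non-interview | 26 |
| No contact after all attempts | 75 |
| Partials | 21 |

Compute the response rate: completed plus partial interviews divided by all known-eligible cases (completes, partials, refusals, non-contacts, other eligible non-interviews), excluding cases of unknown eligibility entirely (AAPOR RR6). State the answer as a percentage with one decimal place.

Top = 126 + 21 = 147
Denominator = 126 + 21 + 98 + 75 + 26 = 346
RR6 = 147 / 346 = 0.4249

42.5%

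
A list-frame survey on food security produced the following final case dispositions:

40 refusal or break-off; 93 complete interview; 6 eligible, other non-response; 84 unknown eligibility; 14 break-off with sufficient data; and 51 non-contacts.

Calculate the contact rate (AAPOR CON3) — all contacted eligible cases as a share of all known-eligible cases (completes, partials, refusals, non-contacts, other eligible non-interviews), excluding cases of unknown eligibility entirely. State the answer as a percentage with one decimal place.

Numerator → 93 + 14 + 40 + 6 = 153
Denominator → 93 + 14 + 40 + 51 + 6 = 204
CON3 = 153 / 204 = 0.7500

75.0%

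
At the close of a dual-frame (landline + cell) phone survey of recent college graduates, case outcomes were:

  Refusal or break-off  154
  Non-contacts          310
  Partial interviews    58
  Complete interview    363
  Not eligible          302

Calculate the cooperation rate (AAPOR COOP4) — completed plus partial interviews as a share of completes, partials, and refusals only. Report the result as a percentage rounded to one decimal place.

Numerator → 363 + 58 = 421
Base → 363 + 58 + 154 = 575
COOP4 = 421 / 575 = 0.7322

73.2%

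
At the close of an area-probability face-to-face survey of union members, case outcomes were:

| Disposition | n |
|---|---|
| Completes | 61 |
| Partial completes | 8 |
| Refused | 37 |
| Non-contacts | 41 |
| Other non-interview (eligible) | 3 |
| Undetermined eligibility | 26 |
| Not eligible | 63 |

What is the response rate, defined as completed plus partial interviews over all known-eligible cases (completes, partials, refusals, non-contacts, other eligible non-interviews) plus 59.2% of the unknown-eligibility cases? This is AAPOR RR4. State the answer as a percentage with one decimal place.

Top = 61 + 8 = 69
Eligible (known) = 61 + 8 + 37 + 41 + 3 = 150
Estimated eligible among unknowns = 0.5920 × 26 = 15.39
Denominator = 150 + 15.39 = 165.39
RR4 = 69 / 165.39 = 0.4172

41.7%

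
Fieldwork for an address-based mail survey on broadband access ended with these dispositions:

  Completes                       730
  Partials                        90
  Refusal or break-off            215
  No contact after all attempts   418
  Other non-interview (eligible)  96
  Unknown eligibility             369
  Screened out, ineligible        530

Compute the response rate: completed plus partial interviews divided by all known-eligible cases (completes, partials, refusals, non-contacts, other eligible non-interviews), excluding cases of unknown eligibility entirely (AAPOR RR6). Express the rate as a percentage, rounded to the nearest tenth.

52.9%

Num = 730 + 90 = 820
Denom = 730 + 90 + 215 + 418 + 96 = 1549
RR6 = 820 / 1549 = 0.5294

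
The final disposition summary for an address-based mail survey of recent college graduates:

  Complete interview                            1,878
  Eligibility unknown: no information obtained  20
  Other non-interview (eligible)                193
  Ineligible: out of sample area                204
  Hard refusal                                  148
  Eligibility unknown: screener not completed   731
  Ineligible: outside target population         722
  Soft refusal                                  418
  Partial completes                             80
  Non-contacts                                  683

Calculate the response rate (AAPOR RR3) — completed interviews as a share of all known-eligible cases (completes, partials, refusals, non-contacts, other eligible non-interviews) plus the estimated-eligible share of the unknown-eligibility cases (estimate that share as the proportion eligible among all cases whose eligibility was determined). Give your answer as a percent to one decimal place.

47.1%

Refusal or break-off = 148 + 418 = 566
Unknown eligibility = 731 + 20 = 751
Not eligible = 722 + 204 = 926
Numerator: 1878
Known eligible: 1878 + 80 + 566 + 683 + 193 = 3400
e = 3400 / (3400 + 926) = 3400 / 4326 = 0.7859
Eligible share of unknowns: 0.7859 × 751 = 590.21
Denominator: 3400 + 590.21 = 3990.21
RR3 = 1878 / 3990.21 = 0.4707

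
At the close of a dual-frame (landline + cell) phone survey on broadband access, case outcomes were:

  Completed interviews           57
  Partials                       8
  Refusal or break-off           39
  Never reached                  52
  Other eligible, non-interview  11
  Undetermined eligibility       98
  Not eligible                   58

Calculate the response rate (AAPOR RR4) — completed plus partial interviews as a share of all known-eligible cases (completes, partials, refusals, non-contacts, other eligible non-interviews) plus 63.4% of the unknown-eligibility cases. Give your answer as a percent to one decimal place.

28.4%

Num: 57 + 8 = 65
Eligible (known): 57 + 8 + 39 + 52 + 11 = 167
Eligible share of unknowns: 0.6340 × 98 = 62.13
Denom: 167 + 62.13 = 229.13
RR4 = 65 / 229.13 = 0.2837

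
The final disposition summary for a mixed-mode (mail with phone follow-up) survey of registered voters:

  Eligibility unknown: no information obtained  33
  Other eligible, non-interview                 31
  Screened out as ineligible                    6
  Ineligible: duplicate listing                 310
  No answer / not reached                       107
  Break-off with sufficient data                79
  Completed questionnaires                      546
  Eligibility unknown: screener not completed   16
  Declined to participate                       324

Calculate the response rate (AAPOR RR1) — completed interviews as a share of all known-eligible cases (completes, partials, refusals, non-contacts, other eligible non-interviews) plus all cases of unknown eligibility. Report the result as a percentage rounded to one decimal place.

Eligibility not determined = 16 + 33 = 49
Not eligible = 6 + 310 = 316
Numerator → 546
Denominator → 546 + 79 + 324 + 107 + 31 + 49 = 1136
RR1 = 546 / 1136 = 0.4806

48.1%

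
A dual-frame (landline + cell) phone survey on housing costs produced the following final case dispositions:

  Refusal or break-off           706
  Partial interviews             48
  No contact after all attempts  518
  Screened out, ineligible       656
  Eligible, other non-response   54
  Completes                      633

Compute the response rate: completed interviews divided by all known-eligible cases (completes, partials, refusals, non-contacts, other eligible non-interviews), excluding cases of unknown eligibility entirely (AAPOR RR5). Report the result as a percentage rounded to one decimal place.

Num = 633
Denom = 633 + 48 + 706 + 518 + 54 = 1959
RR5 = 633 / 1959 = 0.3231

32.3%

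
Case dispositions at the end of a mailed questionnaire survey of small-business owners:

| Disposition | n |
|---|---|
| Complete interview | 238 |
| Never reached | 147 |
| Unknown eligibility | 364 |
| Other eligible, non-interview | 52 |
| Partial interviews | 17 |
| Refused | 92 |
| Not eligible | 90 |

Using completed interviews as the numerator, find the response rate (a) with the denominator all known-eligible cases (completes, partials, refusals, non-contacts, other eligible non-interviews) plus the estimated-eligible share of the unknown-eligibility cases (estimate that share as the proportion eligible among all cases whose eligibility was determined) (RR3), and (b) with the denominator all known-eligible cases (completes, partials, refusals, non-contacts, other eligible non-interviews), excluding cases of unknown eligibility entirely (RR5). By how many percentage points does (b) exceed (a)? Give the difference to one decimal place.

Numerator = 238
Known eligible = 238 + 17 + 92 + 147 + 52 = 546
e = 546 / (546 + 90) = 546 / 636 = 0.8585
e × U = 0.8585 × 364 = 312.49
Denom = 546 + 312.49 = 858.49
RR3 = 238 / 858.49 = 0.2772
Denom = 238 + 17 + 92 + 147 + 52 = 546
RR5 = 238 / 546 = 0.4359
Difference = 43.59 − 27.72 = 15.87 percentage points

15.9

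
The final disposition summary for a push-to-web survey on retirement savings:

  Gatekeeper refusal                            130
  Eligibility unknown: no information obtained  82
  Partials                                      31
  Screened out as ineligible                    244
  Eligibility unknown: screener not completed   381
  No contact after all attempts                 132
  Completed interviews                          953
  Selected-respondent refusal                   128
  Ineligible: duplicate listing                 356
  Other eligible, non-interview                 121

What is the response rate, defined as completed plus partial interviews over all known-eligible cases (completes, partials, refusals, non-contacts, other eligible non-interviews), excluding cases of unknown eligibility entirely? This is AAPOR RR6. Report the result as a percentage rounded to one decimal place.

65.8%

Refusal or break-off = 130 + 128 = 258
Undetermined eligibility = 381 + 82 = 463
Screened out, ineligible = 244 + 356 = 600
Top → 953 + 31 = 984
Base → 953 + 31 + 258 + 132 + 121 = 1495
RR6 = 984 / 1495 = 0.6582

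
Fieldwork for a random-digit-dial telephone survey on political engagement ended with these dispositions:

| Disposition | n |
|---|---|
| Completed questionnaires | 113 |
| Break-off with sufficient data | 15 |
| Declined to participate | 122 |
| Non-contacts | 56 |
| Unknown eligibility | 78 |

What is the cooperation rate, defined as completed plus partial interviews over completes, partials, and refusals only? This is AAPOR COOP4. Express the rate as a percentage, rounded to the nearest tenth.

Num = 113 + 15 = 128
Denominator = 113 + 15 + 122 = 250
COOP4 = 128 / 250 = 0.5120

51.2%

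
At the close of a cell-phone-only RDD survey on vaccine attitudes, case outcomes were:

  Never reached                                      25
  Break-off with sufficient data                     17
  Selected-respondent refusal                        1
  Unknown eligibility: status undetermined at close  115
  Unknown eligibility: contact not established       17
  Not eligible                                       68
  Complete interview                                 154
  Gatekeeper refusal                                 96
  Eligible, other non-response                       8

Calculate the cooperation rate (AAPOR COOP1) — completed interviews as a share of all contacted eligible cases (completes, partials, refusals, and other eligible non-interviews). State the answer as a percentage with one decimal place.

55.8%

Refused = 96 + 1 = 97
Eligibility not determined = 17 + 115 = 132
Numerator → 154
Denom → 154 + 17 + 97 + 8 = 276
COOP1 = 154 / 276 = 0.5580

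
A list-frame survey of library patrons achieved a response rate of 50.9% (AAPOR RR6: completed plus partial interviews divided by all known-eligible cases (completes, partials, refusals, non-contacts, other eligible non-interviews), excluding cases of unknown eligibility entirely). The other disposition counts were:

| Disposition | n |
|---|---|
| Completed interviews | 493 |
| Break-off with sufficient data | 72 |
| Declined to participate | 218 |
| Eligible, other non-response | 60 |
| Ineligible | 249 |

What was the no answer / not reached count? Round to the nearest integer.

267

Top → 493 + 72 = 565
RR6 = 565 / D = 0.509
D = 565 / 0.509 = 1110.0
Rest of base = 843
no answer / not reached = 1110.0 − 843 ≈ 267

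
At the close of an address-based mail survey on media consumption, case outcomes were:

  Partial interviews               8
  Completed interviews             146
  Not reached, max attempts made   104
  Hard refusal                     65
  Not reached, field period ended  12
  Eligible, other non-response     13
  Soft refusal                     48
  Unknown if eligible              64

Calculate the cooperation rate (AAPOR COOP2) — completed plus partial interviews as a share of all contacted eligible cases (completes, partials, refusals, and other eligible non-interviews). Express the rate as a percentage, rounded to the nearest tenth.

55.0%

Refused = 65 + 48 = 113
Never reached = 12 + 104 = 116
Top: 146 + 8 = 154
Denominator: 146 + 8 + 113 + 13 = 280
COOP2 = 154 / 280 = 0.5500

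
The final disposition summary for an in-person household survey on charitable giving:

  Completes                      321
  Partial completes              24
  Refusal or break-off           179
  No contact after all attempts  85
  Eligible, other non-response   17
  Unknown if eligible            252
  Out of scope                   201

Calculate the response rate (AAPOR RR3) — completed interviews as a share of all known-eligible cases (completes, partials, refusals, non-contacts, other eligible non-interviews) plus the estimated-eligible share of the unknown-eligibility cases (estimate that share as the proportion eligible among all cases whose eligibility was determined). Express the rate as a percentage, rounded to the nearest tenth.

Numerator: 321
Known eligible: 321 + 24 + 179 + 85 + 17 = 626
e = 626 / (626 + 201) = 626 / 827 = 0.7570
e × U: 0.7570 × 252 = 190.76
Denominator: 626 + 190.76 = 816.76
RR3 = 321 / 816.76 = 0.3930

39.3%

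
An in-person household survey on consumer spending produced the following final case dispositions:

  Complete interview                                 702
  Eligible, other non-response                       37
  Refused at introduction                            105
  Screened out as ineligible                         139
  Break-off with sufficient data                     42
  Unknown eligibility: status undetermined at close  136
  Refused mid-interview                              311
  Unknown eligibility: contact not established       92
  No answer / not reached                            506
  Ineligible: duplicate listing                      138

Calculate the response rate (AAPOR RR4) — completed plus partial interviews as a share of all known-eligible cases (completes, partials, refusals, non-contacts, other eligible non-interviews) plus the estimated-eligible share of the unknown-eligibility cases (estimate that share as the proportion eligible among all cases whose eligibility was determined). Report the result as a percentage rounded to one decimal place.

39.2%

Refusal or break-off = 105 + 311 = 416
Unknown if eligible = 92 + 136 = 228
Out of scope = 139 + 138 = 277
Top → 702 + 42 = 744
Known eligible → 702 + 42 + 416 + 506 + 37 = 1703
e = 1703 / (1703 + 277) = 1703 / 1980 = 0.8601
Estimated eligible among unknowns → 0.8601 × 228 = 196.10
Denominator → 1703 + 196.10 = 1899.10
RR4 = 744 / 1899.10 = 0.3918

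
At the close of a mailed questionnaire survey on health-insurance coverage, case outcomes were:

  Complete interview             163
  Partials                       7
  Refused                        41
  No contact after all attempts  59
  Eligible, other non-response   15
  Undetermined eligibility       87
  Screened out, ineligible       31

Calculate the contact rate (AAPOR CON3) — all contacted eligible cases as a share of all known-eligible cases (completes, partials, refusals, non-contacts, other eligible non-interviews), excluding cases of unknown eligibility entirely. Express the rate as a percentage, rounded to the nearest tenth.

Num → 163 + 7 + 41 + 15 = 226
Denominator → 163 + 7 + 41 + 59 + 15 = 285
CON3 = 226 / 285 = 0.7930

79.3%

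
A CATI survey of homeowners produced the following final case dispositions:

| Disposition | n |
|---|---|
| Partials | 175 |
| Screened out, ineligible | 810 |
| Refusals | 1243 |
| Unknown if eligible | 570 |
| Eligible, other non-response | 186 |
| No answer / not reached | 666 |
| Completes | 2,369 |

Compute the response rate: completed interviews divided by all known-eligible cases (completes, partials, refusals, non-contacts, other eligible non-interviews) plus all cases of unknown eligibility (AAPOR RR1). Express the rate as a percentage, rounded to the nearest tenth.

45.5%

Numerator = 2369
Denominator = 2369 + 175 + 1243 + 666 + 186 + 570 = 5209
RR1 = 2369 / 5209 = 0.4548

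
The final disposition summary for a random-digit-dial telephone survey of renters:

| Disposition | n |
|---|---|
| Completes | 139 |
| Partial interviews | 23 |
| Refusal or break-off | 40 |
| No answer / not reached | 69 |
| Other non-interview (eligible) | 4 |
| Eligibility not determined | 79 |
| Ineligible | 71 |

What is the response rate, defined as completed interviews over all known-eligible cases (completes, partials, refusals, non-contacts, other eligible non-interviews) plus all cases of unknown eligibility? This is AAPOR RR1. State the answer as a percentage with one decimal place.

Num: 139
Denominator: 139 + 23 + 40 + 69 + 4 + 79 = 354
RR1 = 139 / 354 = 0.3927

39.3%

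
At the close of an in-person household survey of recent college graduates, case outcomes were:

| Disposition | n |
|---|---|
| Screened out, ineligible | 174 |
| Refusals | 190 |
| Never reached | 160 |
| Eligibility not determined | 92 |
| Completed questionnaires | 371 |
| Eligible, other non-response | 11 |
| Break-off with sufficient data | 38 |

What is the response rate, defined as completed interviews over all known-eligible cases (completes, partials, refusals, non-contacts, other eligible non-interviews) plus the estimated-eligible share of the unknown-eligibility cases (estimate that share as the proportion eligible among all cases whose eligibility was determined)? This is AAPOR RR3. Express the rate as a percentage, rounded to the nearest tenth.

Numerator: 371
Determined eligible: 371 + 38 + 190 + 160 + 11 = 770
e = 770 / (770 + 174) = 770 / 944 = 0.8157
e × U: 0.8157 × 92 = 75.04
Denom: 770 + 75.04 = 845.04
RR3 = 371 / 845.04 = 0.4390

43.9%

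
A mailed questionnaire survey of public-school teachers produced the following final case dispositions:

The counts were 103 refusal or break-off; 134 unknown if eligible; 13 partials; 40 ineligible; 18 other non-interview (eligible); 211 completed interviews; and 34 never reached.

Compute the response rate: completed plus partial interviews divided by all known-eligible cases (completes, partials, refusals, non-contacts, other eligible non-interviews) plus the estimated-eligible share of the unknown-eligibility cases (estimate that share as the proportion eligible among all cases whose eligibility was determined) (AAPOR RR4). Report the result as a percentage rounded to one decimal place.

44.8%

Top = 211 + 13 = 224
Known eligible = 211 + 13 + 103 + 34 + 18 = 379
e = 379 / (379 + 40) = 379 / 419 = 0.9045
Estimated eligible among unknowns = 0.9045 × 134 = 121.20
Denominator = 379 + 121.20 = 500.20
RR4 = 224 / 500.20 = 0.4478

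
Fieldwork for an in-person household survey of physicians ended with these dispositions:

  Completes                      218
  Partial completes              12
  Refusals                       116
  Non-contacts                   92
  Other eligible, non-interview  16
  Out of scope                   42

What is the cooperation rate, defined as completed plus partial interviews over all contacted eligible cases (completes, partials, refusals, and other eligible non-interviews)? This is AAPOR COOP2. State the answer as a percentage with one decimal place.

Numerator → 218 + 12 = 230
Denominator → 218 + 12 + 116 + 16 = 362
COOP2 = 230 / 362 = 0.6354

63.5%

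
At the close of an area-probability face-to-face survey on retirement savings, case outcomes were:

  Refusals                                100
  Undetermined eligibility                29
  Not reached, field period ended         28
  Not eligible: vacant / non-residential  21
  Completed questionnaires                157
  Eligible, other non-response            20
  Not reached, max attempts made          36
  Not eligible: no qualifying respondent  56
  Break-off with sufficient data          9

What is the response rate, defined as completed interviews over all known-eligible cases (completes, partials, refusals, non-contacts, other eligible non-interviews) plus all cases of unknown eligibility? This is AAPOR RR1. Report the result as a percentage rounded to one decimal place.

41.4%

Never reached = 28 + 36 = 64
Ineligible = 56 + 21 = 77
Top → 157
Base → 157 + 9 + 100 + 64 + 20 + 29 = 379
RR1 = 157 / 379 = 0.4142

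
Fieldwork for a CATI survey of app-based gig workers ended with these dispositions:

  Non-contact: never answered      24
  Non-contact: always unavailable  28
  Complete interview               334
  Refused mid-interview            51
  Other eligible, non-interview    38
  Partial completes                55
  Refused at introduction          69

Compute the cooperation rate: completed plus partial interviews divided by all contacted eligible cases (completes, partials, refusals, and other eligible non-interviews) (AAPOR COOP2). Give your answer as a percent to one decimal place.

71.1%

Refusal or break-off = 69 + 51 = 120
Non-contacts = 24 + 28 = 52
Top = 334 + 55 = 389
Base = 334 + 55 + 120 + 38 = 547
COOP2 = 389 / 547 = 0.7112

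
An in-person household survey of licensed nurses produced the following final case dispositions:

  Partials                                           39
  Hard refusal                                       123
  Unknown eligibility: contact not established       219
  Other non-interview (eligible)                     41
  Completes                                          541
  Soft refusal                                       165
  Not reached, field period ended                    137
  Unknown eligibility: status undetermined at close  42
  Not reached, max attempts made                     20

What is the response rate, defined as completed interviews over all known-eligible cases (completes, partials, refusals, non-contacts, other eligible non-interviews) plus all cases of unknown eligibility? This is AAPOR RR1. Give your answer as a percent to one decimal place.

40.8%

Declined to participate = 123 + 165 = 288
Non-contacts = 137 + 20 = 157
Undetermined eligibility = 219 + 42 = 261
Top = 541
Denominator = 541 + 39 + 288 + 157 + 41 + 261 = 1327
RR1 = 541 / 1327 = 0.4077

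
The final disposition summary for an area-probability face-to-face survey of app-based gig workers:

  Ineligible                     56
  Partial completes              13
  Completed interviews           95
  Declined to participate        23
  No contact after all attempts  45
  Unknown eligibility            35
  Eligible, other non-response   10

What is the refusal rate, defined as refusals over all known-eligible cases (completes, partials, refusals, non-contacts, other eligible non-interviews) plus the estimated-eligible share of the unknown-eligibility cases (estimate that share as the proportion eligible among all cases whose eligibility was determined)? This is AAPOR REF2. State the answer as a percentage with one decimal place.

10.8%

Top → 23
Known eligible → 95 + 13 + 23 + 45 + 10 = 186
e = 186 / (186 + 56) = 186 / 242 = 0.7686
Estimated eligible among unknowns → 0.7686 × 35 = 26.90
Base → 186 + 26.90 = 212.90
REF2 = 23 / 212.90 = 0.1080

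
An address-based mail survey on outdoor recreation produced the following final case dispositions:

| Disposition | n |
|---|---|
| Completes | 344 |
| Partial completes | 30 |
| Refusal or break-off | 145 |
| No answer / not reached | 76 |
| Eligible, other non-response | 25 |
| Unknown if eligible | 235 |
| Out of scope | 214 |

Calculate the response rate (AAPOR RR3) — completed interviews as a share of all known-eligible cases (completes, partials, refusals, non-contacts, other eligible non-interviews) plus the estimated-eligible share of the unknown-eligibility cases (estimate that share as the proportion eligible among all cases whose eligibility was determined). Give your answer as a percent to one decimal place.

43.3%

Top = 344
Known eligible = 344 + 30 + 145 + 76 + 25 = 620
e = 620 / (620 + 214) = 620 / 834 = 0.7434
Eligible share of unknowns = 0.7434 × 235 = 174.70
Denominator = 620 + 174.70 = 794.70
RR3 = 344 / 794.70 = 0.4329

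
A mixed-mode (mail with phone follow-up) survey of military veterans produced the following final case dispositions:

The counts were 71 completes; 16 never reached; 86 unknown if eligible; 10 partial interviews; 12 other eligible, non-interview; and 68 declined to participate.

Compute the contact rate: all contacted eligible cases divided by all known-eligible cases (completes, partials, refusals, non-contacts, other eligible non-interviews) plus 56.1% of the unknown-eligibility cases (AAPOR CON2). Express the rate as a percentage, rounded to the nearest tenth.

Numerator = 71 + 10 + 68 + 12 = 161
Known eligible = 71 + 10 + 68 + 16 + 12 = 177
Eligible share of unknowns = 0.5610 × 86 = 48.25
Denominator = 177 + 48.25 = 225.25
CON2 = 161 / 225.25 = 0.7148

71.5%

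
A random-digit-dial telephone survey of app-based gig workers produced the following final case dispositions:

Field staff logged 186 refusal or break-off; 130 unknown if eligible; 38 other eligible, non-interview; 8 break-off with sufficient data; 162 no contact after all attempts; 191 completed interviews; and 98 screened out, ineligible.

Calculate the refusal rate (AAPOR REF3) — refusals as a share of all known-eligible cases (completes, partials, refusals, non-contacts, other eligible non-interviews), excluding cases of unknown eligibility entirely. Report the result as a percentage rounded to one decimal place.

Num: 186
Base: 191 + 8 + 186 + 162 + 38 = 585
REF3 = 186 / 585 = 0.3179

31.8%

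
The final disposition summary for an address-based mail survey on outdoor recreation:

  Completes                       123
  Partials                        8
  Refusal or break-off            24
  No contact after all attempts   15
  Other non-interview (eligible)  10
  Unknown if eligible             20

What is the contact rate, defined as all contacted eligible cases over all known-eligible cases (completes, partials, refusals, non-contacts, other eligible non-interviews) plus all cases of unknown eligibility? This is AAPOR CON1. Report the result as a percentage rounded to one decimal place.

Top: 123 + 8 + 24 + 10 = 165
Base: 123 + 8 + 24 + 15 + 10 + 20 = 200
CON1 = 165 / 200 = 0.8250

82.5%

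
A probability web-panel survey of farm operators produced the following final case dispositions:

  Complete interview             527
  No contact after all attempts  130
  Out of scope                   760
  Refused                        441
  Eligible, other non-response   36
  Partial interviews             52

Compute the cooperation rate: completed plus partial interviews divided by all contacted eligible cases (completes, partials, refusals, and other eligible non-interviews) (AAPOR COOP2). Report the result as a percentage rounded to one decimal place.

Num = 527 + 52 = 579
Base = 527 + 52 + 441 + 36 = 1056
COOP2 = 579 / 1056 = 0.5483

54.8%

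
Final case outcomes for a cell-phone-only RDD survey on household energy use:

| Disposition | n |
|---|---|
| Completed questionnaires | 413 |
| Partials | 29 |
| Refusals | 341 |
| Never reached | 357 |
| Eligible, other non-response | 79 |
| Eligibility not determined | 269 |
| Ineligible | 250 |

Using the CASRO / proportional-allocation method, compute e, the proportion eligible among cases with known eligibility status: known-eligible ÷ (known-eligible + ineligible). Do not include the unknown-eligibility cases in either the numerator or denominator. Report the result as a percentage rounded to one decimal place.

83.0%

Known eligible = 413 + 29 + 341 + 357 + 79 = 1219
e = 1219 / (1219 + 250) = 1219 / 1469 = 0.8298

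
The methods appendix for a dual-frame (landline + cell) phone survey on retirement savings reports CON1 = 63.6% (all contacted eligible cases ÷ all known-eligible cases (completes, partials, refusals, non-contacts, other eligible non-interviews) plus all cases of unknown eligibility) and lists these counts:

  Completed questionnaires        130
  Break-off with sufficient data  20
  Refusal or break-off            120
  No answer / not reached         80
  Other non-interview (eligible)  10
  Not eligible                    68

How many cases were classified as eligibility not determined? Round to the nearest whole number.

80

Numerator = 130 + 20 + 120 + 10 = 280
CON1 = 280 / D = 0.636
D = 280 / 0.636 = 440.3
Rest of base = 360
eligibility not determined = 440.3 − 360 ≈ 80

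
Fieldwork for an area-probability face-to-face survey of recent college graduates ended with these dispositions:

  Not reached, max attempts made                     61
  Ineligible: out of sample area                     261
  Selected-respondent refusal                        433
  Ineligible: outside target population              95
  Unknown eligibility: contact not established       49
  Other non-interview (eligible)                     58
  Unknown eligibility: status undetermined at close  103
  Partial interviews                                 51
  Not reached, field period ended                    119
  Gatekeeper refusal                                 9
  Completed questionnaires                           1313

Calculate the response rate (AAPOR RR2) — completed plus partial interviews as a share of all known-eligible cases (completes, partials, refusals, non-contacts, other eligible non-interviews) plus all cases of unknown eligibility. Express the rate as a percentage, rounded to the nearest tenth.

Refused = 9 + 433 = 442
Non-contacts = 119 + 61 = 180
Undetermined eligibility = 49 + 103 = 152
Not eligible = 95 + 261 = 356
Numerator = 1313 + 51 = 1364
Denom = 1313 + 51 + 442 + 180 + 58 + 152 = 2196
RR2 = 1364 / 2196 = 0.6211

62.1%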